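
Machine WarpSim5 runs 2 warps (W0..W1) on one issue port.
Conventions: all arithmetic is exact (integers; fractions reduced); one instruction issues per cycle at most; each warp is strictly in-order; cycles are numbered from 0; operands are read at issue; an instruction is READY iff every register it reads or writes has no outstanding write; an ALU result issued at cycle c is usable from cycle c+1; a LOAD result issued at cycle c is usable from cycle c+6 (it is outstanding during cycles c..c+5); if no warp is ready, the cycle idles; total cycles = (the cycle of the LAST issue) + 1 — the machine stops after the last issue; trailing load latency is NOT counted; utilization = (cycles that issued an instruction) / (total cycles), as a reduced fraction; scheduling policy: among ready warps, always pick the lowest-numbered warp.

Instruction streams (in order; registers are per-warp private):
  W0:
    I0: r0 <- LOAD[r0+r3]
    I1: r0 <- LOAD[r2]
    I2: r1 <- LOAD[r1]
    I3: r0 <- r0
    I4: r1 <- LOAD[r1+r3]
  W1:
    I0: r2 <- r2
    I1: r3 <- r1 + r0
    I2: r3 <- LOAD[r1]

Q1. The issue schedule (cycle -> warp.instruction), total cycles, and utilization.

cycle 0: W0.I0
cycle 1: W1.I0
cycle 2: W1.I1
cycle 3: W1.I2
cycle 4: idle
cycle 5: idle
cycle 6: W0.I1
cycle 7: W0.I2
cycle 8: idle
cycle 9: idle
cycle 10: idle
cycle 11: idle
cycle 12: W0.I3
cycle 13: W0.I4

Answer: 14 cycles, utilization 4/7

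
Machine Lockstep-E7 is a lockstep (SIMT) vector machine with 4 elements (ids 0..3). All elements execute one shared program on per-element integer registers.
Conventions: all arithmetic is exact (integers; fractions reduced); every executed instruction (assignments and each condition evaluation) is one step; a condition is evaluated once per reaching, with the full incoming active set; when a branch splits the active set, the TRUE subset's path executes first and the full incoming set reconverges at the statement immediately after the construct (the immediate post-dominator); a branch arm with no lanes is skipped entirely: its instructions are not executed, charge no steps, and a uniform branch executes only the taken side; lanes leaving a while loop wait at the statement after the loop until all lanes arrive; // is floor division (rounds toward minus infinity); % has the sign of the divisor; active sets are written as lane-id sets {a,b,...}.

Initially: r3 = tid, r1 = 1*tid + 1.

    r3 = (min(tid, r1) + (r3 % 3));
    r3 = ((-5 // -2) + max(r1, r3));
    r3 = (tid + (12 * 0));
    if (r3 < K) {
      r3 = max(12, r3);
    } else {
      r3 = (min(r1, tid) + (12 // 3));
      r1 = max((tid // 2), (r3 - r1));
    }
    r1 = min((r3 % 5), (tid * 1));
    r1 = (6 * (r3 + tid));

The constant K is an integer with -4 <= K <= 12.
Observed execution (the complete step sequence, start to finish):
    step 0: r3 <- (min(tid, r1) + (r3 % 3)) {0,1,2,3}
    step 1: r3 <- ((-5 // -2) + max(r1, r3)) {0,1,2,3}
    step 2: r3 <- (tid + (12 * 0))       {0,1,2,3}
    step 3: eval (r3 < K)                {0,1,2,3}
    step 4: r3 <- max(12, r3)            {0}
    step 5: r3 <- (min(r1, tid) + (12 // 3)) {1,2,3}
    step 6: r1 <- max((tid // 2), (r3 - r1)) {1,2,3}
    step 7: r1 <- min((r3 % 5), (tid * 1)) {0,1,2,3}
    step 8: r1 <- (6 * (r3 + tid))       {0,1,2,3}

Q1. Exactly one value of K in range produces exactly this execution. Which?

Answer: K = 1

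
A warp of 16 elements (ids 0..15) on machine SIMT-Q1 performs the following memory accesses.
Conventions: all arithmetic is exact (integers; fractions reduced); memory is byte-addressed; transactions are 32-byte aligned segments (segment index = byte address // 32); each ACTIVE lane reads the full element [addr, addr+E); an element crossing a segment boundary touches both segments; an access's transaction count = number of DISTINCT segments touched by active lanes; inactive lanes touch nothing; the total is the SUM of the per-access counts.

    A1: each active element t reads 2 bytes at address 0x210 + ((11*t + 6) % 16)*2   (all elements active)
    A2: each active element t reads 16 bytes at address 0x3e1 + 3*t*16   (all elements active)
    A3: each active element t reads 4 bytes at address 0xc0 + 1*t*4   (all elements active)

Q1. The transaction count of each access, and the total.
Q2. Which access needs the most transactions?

A1: 2 transactions
A2: 24 transactions
A3: 2 transactions

Answer: 2,24,2; total 28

Answer: A2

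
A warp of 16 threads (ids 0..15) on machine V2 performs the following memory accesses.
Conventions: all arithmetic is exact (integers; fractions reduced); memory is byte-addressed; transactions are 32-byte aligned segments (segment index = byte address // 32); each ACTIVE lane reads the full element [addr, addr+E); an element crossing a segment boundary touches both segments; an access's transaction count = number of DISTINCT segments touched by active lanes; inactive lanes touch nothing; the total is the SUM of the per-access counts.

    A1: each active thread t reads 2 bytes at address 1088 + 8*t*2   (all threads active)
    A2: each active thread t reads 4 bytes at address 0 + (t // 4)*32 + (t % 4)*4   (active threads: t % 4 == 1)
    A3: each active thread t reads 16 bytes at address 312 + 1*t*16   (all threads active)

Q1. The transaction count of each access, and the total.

A1: 8 transactions
A2: 4 transactions
A3: 9 transactions

Answer: 8,4,9; total 21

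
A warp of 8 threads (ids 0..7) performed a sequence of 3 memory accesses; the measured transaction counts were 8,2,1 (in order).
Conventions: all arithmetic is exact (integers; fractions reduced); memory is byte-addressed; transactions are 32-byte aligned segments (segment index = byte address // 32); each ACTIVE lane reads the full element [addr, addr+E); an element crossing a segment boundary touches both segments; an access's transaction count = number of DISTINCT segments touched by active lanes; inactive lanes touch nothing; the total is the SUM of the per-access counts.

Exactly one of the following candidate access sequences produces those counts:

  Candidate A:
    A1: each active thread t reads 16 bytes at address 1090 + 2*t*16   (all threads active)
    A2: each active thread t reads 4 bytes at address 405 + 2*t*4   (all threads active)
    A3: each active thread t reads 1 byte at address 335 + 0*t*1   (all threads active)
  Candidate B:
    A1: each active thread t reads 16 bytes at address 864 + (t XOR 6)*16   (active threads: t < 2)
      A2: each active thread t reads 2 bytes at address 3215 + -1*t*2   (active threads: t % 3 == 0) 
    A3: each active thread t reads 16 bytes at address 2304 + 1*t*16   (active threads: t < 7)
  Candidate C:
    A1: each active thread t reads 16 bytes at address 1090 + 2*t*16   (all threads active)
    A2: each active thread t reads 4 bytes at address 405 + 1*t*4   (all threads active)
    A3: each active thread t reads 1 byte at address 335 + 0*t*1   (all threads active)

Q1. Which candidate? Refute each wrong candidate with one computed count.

A: A2 gives 3 transactions, not 2
B: A1 gives 1 transaction, not 8
C: all counts match (8,2,1)

Answer: C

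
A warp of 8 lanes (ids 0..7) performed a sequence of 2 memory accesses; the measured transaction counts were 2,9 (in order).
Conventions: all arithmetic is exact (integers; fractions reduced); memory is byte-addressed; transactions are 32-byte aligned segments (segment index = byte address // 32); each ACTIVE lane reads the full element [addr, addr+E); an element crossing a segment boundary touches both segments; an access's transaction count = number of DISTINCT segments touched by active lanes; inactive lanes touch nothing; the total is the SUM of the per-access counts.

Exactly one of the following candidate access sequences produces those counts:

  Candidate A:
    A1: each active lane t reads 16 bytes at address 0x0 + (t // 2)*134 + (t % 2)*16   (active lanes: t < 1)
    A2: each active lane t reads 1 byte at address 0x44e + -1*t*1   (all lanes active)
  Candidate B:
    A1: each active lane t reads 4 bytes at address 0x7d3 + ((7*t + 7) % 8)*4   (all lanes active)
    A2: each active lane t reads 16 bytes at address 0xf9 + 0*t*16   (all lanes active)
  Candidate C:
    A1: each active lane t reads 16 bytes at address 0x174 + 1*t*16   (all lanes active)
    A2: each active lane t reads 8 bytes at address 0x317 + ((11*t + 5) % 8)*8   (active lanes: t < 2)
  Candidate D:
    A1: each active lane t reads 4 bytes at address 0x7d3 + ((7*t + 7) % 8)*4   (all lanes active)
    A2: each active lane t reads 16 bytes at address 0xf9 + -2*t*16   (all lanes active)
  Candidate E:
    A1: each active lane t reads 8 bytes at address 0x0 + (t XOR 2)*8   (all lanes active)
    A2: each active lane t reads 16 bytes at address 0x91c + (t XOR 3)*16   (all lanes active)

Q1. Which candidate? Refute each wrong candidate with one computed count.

A: A1 gives 1 transaction, not 2
B: A2 gives 2 transactions, not 9
C: A1 gives 5 transactions, not 2
E: A2 gives 5 transactions, not 9
D: all counts match (2,9)

Answer: D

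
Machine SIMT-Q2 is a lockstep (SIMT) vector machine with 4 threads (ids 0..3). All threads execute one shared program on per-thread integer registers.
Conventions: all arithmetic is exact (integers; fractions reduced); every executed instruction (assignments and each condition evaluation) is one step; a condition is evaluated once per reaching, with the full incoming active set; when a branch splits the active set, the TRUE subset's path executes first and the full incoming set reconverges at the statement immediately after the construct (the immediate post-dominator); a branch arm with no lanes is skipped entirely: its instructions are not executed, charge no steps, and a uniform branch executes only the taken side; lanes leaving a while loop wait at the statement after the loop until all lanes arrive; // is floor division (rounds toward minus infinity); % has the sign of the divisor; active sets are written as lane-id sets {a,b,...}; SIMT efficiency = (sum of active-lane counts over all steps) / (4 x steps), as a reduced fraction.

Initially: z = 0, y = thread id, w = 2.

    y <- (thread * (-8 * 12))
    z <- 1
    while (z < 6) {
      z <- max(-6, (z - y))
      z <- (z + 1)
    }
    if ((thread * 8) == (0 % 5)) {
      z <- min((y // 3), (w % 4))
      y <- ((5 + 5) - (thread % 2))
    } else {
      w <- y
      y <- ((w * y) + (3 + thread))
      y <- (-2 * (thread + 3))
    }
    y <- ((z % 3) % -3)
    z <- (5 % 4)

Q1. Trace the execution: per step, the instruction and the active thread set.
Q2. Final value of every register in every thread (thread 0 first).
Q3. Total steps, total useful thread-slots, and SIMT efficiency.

step 0: y <- (thread * (-8 * 12))    {0,1,2,3}
step 1: z <- 1                       {0,1,2,3}
step 2: eval (z < 6)                 {0,1,2,3}
step 3: z <- max(-6, (z - y))        {0,1,2,3}
step 4: z <- (z + 1)                 {0,1,2,3}
step 5: eval (z < 6)                 {0,1,2,3}
step 6: z <- max(-6, (z - y))        {0}
step 7: z <- (z + 1)                 {0}
step 8: eval (z < 6)                 {0}
step 9: z <- max(-6, (z - y))        {0}
step 10: z <- (z + 1)                 {0}
step 11: eval (z < 6)                 {0}
step 12: z <- max(-6, (z - y))        {0}
step 13: z <- (z + 1)                 {0}
step 14: eval (z < 6)                 {0}
step 15: z <- max(-6, (z - y))        {0}
step 16: z <- (z + 1)                 {0}
step 17: eval (z < 6)                 {0}
step 18: eval ((thread * 8) == (0 % 5)) {0,1,2,3}
step 19: z <- min((y // 3), (w % 4))  {0}
step 20: y <- ((5 + 5) - (thread % 2)) {0}
step 21: w <- y                       {1,2,3}
step 22: y <- ((w * y) + (3 + thread)) {1,2,3}
step 23: y <- (-2 * (thread + 3))     {1,2,3}
step 24: y <- ((z % 3) % -3)          {0,1,2,3}
step 25: z <- (5 % 4)                 {0,1,2,3}

Answer: 26 steps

z: 1,1,1,1
y: 0,-1,-1,-1
w: 2,-96,-192,-288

steps = 26; useful = 59; efficiency = 59/104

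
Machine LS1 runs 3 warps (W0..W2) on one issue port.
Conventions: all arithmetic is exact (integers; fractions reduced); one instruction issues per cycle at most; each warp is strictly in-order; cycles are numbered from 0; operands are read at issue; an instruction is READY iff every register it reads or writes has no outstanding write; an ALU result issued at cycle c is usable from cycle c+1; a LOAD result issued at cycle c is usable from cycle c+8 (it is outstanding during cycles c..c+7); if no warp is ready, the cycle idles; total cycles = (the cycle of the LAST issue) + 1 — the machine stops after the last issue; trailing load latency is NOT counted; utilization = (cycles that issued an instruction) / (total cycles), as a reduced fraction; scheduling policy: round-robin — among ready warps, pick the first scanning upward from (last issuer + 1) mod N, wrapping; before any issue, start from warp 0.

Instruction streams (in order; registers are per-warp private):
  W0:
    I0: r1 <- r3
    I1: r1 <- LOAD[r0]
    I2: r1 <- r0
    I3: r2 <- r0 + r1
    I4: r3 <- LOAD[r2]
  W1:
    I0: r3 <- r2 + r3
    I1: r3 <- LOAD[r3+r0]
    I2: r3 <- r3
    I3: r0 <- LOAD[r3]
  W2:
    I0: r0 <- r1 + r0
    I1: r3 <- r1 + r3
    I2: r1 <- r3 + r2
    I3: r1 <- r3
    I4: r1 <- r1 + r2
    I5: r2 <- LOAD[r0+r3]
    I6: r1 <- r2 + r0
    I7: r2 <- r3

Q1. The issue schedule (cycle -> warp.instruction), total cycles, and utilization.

cycle 0: W0.I0
cycle 1: W1.I0
cycle 2: W2.I0
cycle 3: W0.I1
cycle 4: W1.I1
cycle 5: W2.I1
cycle 6: W2.I2
cycle 7: W2.I3
cycle 8: W2.I4
cycle 9: W2.I5
cycle 10: idle
cycle 11: W0.I2
cycle 12: W1.I2
cycle 13: W0.I3
cycle 14: W1.I3
cycle 15: W0.I4
cycle 16: idle
cycle 17: W2.I6
cycle 18: W2.I7

Answer: 19 cycles, utilization 17/19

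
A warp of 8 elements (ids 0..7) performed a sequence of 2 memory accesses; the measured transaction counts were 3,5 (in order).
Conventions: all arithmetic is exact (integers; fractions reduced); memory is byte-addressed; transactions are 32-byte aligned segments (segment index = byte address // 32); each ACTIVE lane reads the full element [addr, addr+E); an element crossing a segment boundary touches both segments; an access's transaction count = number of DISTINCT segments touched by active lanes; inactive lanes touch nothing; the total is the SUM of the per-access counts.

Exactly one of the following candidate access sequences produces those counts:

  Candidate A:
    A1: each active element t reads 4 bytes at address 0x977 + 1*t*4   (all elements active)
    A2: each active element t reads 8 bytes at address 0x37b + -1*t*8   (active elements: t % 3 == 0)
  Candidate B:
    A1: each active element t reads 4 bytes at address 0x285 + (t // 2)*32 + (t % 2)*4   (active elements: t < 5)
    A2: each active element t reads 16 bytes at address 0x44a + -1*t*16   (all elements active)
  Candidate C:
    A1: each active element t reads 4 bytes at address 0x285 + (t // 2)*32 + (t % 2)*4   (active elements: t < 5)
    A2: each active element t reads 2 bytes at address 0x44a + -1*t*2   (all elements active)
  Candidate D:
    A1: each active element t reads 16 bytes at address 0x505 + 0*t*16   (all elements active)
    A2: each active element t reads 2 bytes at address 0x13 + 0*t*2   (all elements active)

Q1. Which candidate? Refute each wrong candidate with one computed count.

A: A1 gives 2 transactions, not 3
C: A2 gives 2 transactions, not 5
D: A1 gives 1 transaction, not 3
B: all counts match (3,5)

Answer: B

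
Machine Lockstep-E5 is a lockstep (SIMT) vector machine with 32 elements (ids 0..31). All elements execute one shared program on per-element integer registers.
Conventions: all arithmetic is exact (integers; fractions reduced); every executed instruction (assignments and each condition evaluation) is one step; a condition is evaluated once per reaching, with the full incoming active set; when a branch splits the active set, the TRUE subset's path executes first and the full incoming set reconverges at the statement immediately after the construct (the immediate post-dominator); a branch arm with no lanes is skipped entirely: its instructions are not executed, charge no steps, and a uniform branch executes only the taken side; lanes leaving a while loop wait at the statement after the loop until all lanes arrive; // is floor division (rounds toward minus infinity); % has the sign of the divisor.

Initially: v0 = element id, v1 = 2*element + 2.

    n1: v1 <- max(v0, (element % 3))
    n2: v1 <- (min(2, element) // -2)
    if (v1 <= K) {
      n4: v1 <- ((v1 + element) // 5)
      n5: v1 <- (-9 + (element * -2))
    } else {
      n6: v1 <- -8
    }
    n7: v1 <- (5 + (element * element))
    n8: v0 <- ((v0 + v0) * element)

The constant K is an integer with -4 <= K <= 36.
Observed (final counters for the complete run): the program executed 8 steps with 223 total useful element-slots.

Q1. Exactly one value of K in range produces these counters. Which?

Answer: K = -1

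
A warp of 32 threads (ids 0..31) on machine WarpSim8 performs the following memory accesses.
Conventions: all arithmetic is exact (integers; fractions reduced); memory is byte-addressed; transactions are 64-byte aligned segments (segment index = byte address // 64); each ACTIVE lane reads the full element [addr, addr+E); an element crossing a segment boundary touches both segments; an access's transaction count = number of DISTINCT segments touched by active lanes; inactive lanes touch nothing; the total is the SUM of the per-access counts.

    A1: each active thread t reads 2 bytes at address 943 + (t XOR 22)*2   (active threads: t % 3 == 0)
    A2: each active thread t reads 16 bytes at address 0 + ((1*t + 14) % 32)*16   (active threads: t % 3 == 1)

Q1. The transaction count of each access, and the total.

A1: 2 transactions
A2: 8 transactions

Answer: 2,8; total 10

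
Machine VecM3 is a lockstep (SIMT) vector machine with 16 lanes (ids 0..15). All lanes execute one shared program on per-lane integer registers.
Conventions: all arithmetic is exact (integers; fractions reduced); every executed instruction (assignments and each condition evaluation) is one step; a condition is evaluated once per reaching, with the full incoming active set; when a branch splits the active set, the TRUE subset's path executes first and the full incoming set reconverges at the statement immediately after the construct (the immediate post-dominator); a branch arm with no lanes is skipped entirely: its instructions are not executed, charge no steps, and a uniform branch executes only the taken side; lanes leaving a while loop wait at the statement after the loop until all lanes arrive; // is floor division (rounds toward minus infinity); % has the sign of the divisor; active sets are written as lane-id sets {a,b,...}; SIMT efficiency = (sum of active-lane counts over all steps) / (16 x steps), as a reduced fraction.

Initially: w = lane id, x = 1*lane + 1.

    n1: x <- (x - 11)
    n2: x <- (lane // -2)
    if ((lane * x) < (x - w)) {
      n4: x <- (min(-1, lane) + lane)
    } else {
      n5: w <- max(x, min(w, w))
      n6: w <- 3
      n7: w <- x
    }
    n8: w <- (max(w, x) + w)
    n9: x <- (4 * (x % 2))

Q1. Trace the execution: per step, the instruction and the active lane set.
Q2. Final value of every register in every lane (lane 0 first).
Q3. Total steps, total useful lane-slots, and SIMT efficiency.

step 0: x <- (x - 11)                {0,1,2,3,4,5,6,7,8,9,10,11,12,13,14,15}
step 1: x <- (lane // -2)            {0,1,2,3,4,5,6,7,8,9,10,11,12,13,14,15}
step 2: eval ((lane * x) < (x - w))  {0,1,2,3,4,5,6,7,8,9,10,11,12,13,14,15}
step 3: x <- (min(-1, lane) + lane)  {3,4,5,6,7,8,9,10,11,12,13,14,15}
step 4: w <- max(x, min(w, w))       {0,1,2}
step 5: w <- 3                       {0,1,2}
step 6: w <- x                       {0,1,2}
step 7: w <- (max(w, x) + w)         {0,1,2,3,4,5,6,7,8,9,10,11,12,13,14,15}
step 8: x <- (4 * (x % 2))           {0,1,2,3,4,5,6,7,8,9,10,11,12,13,14,15}

Answer: 9 steps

w: 0,-2,-2,6,8,10,12,14,16,18,20,22,24,26,28,30
x: 0,4,4,0,4,0,4,0,4,0,4,0,4,0,4,0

steps = 9; useful = 102; efficiency = 102/144 = 17/24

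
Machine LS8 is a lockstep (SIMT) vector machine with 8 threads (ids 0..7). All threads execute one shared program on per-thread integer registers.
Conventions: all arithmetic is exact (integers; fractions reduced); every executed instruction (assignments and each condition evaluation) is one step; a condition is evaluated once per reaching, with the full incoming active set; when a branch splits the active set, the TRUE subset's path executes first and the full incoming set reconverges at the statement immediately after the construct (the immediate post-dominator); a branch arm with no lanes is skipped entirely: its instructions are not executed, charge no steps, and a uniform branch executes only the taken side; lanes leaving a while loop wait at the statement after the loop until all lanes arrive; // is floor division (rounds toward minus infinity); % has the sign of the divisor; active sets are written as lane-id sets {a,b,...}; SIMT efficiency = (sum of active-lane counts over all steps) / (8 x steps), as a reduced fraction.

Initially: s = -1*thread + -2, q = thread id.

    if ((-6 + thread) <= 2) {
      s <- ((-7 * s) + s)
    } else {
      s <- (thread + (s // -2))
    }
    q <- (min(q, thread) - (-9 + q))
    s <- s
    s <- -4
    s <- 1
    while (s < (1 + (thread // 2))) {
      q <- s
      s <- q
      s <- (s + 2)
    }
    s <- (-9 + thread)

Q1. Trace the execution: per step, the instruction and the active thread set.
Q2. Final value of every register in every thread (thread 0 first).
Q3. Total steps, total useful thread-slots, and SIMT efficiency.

step 0: eval ((-6 + thread) <= 2)    {0,1,2,3,4,5,6,7}
step 1: s <- ((-7 * s) + s)          {0,1,2,3,4,5,6,7}
step 2: q <- (min(q, thread) - (-9 + q)) {0,1,2,3,4,5,6,7}
step 3: s <- s                       {0,1,2,3,4,5,6,7}
step 4: s <- -4                      {0,1,2,3,4,5,6,7}
step 5: s <- 1                       {0,1,2,3,4,5,6,7}
step 6: eval (s < (1 + (thread // 2))) {0,1,2,3,4,5,6,7}
step 7: q <- s                       {2,3,4,5,6,7}
step 8: s <- q                       {2,3,4,5,6,7}
step 9: s <- (s + 2)                 {2,3,4,5,6,7}
step 10: eval (s < (1 + (thread // 2))) {2,3,4,5,6,7}
step 11: q <- s                       {6,7}
step 12: s <- q                       {6,7}
step 13: s <- (s + 2)                 {6,7}
step 14: eval (s < (1 + (thread // 2))) {6,7}
step 15: s <- (-9 + thread)           {0,1,2,3,4,5,6,7}

Answer: 16 steps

s: -9,-8,-7,-6,-5,-4,-3,-2
q: 9,9,1,1,1,1,3,3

steps = 16; useful = 96; efficiency = 96/128 = 3/4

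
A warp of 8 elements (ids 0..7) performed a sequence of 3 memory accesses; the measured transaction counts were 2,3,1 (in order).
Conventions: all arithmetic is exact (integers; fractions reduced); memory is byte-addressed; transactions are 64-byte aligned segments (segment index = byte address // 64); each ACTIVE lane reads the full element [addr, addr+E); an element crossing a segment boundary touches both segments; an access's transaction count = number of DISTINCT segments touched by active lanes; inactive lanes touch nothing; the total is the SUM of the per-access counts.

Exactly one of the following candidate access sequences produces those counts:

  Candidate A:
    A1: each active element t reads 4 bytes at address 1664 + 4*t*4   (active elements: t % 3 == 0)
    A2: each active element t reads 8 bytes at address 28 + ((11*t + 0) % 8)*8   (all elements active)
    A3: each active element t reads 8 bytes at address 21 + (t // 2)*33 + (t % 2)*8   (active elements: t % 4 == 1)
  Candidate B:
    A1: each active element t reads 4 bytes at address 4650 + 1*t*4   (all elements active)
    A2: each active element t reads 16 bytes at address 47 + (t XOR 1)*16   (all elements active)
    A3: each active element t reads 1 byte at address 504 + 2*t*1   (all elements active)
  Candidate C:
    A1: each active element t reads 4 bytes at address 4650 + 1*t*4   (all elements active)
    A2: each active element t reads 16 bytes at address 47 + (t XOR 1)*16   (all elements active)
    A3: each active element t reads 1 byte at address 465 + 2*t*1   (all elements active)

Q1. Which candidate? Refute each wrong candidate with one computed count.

A: A2 gives 2 transactions, not 3
B: A3 gives 2 transactions, not 1
C: all counts match (2,3,1)

Answer: C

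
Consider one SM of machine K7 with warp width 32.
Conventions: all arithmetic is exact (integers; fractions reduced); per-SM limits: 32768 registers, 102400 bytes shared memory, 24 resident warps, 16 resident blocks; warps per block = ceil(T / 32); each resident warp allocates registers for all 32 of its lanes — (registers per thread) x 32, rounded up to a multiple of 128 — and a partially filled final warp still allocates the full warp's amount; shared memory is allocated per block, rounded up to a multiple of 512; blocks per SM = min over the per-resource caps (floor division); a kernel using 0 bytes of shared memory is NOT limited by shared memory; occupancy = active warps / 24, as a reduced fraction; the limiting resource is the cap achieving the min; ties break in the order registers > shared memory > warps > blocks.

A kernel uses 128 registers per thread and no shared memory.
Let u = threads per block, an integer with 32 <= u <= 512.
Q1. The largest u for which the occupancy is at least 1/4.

Answer: u = 256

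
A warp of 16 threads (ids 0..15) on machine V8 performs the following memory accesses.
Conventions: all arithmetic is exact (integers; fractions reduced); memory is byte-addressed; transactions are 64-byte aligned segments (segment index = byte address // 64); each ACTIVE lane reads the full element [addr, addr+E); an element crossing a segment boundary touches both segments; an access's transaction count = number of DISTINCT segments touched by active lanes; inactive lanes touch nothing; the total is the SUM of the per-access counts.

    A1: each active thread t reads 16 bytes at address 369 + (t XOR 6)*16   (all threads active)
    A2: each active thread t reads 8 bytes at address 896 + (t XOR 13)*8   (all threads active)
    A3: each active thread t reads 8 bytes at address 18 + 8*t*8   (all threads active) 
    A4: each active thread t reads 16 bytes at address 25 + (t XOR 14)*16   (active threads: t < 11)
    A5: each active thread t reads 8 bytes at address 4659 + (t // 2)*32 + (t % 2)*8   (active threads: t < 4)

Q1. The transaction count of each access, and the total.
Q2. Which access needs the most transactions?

A1: 5 transactions
A2: 2 transactions
A3: 16 transactions
A4: 4 transactions
A5: 2 transactions

Answer: 5,2,16,4,2; total 29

Answer: A3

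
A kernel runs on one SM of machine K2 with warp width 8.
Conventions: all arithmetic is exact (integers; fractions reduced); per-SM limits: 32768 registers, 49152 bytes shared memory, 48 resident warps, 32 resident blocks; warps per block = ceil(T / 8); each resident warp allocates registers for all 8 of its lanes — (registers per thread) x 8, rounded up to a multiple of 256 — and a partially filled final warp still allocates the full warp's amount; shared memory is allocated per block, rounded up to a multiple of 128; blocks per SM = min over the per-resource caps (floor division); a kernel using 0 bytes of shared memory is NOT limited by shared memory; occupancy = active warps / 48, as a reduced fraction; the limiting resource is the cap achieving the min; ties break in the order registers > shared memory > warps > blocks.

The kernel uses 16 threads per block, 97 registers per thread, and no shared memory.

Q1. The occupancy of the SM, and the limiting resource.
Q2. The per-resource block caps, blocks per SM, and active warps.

Answer: occupancy 2/3, limited by registers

registers: 16 blocks
shared memory: no limit (kernel uses none)
warps: 24 blocks
blocks: 32 blocks

Answer: 16 blocks, 32 active warps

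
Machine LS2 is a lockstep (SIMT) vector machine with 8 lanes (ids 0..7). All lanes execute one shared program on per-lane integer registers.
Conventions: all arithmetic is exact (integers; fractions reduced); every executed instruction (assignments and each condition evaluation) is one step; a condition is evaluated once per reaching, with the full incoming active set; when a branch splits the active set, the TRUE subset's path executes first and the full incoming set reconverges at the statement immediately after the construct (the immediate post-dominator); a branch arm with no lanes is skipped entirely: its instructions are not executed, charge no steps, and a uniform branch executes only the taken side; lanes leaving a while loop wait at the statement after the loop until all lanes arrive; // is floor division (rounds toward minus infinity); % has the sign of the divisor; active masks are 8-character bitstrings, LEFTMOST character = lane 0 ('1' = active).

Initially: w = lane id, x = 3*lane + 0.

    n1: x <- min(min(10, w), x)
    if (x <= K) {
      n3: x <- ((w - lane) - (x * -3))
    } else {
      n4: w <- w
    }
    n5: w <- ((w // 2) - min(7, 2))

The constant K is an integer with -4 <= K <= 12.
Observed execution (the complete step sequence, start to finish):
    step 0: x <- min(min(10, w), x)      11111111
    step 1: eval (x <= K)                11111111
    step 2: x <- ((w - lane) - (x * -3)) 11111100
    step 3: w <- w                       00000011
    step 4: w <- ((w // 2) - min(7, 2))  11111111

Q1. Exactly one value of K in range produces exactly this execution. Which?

Answer: K = 5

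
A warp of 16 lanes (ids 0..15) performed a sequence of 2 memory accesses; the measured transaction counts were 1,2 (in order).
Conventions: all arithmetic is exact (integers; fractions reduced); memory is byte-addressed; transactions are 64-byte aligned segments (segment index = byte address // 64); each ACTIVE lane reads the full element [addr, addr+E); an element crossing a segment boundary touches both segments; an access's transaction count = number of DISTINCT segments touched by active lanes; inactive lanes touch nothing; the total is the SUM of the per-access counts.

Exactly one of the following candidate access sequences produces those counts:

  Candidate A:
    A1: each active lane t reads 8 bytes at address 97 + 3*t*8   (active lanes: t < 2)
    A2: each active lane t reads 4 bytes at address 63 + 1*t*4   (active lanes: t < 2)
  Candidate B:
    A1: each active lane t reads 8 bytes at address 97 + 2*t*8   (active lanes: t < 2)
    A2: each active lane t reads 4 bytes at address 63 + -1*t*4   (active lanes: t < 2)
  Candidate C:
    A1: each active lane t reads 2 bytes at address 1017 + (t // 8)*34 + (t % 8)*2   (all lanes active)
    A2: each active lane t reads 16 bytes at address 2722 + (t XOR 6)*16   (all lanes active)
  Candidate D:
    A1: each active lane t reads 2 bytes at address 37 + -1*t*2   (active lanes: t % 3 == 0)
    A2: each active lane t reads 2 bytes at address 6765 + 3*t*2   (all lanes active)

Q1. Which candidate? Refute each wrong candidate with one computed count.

A: A1 gives 2 transactions, not 1
C: A1 gives 2 transactions, not 1
D: A2 gives 3 transactions, not 2
B: all counts match (1,2)

Answer: B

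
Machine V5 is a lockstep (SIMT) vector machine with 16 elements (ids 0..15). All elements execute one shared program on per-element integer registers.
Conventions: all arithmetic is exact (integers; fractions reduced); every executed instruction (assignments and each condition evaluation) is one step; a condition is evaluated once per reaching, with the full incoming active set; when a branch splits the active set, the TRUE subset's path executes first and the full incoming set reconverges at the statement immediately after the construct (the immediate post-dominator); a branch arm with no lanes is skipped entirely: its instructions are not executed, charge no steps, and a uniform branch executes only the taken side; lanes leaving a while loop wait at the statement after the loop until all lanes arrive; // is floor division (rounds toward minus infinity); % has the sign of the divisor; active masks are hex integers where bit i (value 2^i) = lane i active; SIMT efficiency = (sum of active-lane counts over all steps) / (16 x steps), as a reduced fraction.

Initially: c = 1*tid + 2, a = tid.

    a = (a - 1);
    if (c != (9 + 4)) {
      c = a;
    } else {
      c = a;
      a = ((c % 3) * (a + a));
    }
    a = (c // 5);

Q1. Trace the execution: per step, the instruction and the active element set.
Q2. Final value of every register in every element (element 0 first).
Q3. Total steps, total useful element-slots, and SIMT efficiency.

step 0: a <- (a - 1)                 0xffff
step 1: eval (c != (9 + 4))          0xffff
step 2: c <- a                       0xf7ff
step 3: c <- a                       0x0800
step 4: a <- ((c % 3) * (a + a))     0x0800
step 5: a <- (c // 5)                0xffff

Answer: 6 steps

c: -1,0,1,2,3,4,5,6,7,8,9,10,11,12,13,14
a: -1,0,0,0,0,0,1,1,1,1,1,2,2,2,2,2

steps = 6; useful = 65; efficiency = 65/96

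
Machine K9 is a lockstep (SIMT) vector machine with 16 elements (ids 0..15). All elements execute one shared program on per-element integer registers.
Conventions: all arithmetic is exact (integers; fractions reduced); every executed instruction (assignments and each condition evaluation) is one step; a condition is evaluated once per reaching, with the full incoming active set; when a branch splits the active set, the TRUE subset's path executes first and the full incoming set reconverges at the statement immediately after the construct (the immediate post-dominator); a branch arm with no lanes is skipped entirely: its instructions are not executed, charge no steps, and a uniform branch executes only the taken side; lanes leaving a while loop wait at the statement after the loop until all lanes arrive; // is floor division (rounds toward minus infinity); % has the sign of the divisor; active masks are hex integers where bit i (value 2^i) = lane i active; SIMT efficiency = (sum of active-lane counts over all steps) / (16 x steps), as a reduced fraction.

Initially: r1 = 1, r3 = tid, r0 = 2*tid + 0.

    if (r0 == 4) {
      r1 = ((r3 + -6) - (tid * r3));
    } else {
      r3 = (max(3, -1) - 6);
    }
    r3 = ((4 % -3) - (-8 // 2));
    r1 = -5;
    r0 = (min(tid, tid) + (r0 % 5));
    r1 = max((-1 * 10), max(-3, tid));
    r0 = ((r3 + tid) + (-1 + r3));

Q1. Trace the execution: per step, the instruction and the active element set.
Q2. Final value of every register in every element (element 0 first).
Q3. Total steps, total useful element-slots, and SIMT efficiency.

step 0: eval (r0 == 4)               0xffff
step 1: r1 <- ((r3 + -6) - (tid * r3)) 0x0004
step 2: r3 <- (max(3, -1) - 6)       0xfffb
step 3: r3 <- ((4 % -3) - (-8 // 2)) 0xffff
step 4: r1 <- -5                     0xffff
step 5: r0 <- (min(tid, tid) + (r0 % 5)) 0xffff
step 6: r1 <- max((-1 * 10), max(-3, tid)) 0xffff
step 7: r0 <- ((r3 + tid) + (-1 + r3)) 0xffff

Answer: 8 steps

r1: 0,1,2,3,4,5,6,7,8,9,10,11,12,13,14,15
r3: 2,2,2,2,2,2,2,2,2,2,2,2,2,2,2,2
r0: 3,4,5,6,7,8,9,10,11,12,13,14,15,16,17,18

steps = 8; useful = 112; efficiency = 112/128 = 7/8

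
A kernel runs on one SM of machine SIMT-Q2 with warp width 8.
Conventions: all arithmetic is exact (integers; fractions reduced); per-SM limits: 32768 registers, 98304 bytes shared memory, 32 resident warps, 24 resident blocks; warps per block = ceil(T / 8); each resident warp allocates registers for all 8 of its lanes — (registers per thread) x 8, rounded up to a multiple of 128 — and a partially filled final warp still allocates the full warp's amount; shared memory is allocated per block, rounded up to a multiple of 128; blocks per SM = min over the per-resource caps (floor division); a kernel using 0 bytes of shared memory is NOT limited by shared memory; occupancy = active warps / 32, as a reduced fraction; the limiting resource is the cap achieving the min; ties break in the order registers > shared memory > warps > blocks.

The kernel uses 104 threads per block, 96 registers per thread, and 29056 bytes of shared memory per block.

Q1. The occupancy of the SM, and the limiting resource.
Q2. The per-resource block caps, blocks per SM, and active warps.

Answer: occupancy 13/16, limited by warps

registers: 3 blocks
shared memory: 3 blocks
warps: 2 blocks
blocks: 24 blocks

Answer: 2 blocks, 26 active warps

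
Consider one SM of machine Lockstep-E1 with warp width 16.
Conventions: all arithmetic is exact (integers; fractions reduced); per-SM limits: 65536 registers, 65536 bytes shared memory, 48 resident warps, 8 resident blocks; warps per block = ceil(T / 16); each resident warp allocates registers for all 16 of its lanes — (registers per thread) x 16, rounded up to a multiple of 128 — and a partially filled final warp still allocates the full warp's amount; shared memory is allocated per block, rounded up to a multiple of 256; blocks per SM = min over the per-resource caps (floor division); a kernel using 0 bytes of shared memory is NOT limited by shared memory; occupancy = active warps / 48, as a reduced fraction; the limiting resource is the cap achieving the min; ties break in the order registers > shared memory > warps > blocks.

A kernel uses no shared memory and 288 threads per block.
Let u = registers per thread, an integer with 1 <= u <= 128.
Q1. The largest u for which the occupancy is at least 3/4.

Answer: u = 112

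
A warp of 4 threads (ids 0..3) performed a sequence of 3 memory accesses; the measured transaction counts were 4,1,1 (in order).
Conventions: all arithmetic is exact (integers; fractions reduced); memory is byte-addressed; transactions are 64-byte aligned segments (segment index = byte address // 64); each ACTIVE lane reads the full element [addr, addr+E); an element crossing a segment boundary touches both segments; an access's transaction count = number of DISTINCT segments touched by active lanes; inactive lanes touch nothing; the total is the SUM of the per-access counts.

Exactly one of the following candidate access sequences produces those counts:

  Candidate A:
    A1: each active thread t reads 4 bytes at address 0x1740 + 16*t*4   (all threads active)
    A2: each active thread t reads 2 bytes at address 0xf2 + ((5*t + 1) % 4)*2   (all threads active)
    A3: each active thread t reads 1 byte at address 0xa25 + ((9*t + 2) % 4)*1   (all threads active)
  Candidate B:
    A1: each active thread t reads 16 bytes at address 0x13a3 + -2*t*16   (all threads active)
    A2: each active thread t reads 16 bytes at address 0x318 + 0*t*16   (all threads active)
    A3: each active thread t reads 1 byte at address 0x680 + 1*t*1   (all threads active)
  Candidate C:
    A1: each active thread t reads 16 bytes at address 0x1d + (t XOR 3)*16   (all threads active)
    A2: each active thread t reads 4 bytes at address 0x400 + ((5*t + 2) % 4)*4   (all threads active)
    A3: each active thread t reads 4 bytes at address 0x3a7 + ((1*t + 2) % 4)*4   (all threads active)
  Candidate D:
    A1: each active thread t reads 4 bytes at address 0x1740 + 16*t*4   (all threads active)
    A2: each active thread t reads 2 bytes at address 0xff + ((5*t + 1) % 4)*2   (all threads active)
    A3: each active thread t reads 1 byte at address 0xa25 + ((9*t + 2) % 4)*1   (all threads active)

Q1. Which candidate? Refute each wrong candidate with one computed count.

B: A1 gives 2 transactions, not 4
C: A1 gives 2 transactions, not 4
D: A2 gives 2 transactions, not 1
A: all counts match (4,1,1)

Answer: A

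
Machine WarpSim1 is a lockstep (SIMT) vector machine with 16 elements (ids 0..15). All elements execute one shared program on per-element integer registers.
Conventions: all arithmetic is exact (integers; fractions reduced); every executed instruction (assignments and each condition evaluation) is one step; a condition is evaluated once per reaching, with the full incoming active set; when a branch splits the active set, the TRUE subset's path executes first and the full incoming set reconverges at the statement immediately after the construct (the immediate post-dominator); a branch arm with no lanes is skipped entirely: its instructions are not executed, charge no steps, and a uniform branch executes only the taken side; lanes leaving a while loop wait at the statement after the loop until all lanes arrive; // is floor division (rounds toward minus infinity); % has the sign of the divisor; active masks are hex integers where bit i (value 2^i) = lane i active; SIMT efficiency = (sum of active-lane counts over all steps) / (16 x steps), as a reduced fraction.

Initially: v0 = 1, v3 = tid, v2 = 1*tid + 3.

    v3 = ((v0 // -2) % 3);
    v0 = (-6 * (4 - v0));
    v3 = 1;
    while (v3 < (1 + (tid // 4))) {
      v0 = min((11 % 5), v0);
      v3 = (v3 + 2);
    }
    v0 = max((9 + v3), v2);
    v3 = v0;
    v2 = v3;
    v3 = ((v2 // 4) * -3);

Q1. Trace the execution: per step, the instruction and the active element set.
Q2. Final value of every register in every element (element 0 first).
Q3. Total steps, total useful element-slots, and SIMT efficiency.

step 0: v3 <- ((v0 // -2) % 3)       0xffff
step 1: v0 <- (-6 * (4 - v0))        0xffff
step 2: v3 <- 1                      0xffff
step 3: eval (v3 < (1 + (tid // 4))) 0xffff
step 4: v0 <- min((11 % 5), v0)      0xfff0
step 5: v3 <- (v3 + 2)               0xfff0
step 6: eval (v3 < (1 + (tid // 4))) 0xfff0
step 7: v0 <- min((11 % 5), v0)      0xf000
step 8: v3 <- (v3 + 2)               0xf000
step 9: eval (v3 < (1 + (tid // 4))) 0xf000
step 10: v0 <- max((9 + v3), v2)      0xffff
step 11: v3 <- v0                     0xffff
step 12: v2 <- v3                     0xffff
step 13: v3 <- ((v2 // 4) * -3)       0xffff

Answer: 14 steps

v0: 10,10,10,10,12,12,12,12,12,12,13,14,15,16,17,18
v3: -6,-6,-6,-6,-9,-9,-9,-9,-9,-9,-9,-9,-9,-12,-12,-12
v2: 10,10,10,10,12,12,12,12,12,12,13,14,15,16,17,18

steps = 14; useful = 176; efficiency = 176/224 = 11/14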